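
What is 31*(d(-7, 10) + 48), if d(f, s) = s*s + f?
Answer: 4371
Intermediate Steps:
d(f, s) = f + s**2 (d(f, s) = s**2 + f = f + s**2)
31*(d(-7, 10) + 48) = 31*((-7 + 10**2) + 48) = 31*((-7 + 100) + 48) = 31*(93 + 48) = 31*141 = 4371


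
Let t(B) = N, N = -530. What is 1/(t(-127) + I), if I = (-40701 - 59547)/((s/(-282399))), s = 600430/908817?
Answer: 300215/12864274917521942 ≈ 2.3337e-11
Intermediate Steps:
s = 600430/908817 (s = 600430*(1/908817) = 600430/908817 ≈ 0.66067)
t(B) = -530
I = 12864275076635892/300215 (I = (-40701 - 59547)/(((600430/908817)/(-282399))) = -100248/((600430/908817)*(-1/282399)) = -100248/(-600430/256649011983) = -100248*(-256649011983/600430) = 12864275076635892/300215 ≈ 4.2850e+10)
1/(t(-127) + I) = 1/(-530 + 12864275076635892/300215) = 1/(12864274917521942/300215) = 300215/12864274917521942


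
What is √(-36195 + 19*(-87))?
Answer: 2*I*√9462 ≈ 194.55*I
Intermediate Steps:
√(-36195 + 19*(-87)) = √(-36195 - 1653) = √(-37848) = 2*I*√9462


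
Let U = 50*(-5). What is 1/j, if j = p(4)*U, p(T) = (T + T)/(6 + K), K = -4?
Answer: -1/1000 ≈ -0.0010000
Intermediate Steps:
p(T) = T (p(T) = (T + T)/(6 - 4) = (2*T)/2 = (2*T)*(½) = T)
U = -250
j = -1000 (j = 4*(-250) = -1000)
1/j = 1/(-1000) = -1/1000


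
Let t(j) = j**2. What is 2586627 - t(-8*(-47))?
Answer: 2445251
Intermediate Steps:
2586627 - t(-8*(-47)) = 2586627 - (-8*(-47))**2 = 2586627 - 1*376**2 = 2586627 - 1*141376 = 2586627 - 141376 = 2445251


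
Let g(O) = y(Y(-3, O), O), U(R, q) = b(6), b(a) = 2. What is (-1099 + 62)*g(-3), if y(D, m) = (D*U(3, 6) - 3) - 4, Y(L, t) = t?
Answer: 13481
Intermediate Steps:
U(R, q) = 2
y(D, m) = -7 + 2*D (y(D, m) = (D*2 - 3) - 4 = (2*D - 3) - 4 = (-3 + 2*D) - 4 = -7 + 2*D)
g(O) = -7 + 2*O
(-1099 + 62)*g(-3) = (-1099 + 62)*(-7 + 2*(-3)) = -1037*(-7 - 6) = -1037*(-13) = 13481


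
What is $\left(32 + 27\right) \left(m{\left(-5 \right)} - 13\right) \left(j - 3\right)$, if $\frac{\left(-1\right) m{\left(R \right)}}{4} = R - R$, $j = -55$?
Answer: $44486$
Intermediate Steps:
$m{\left(R \right)} = 0$ ($m{\left(R \right)} = - 4 \left(R - R\right) = \left(-4\right) 0 = 0$)
$\left(32 + 27\right) \left(m{\left(-5 \right)} - 13\right) \left(j - 3\right) = \left(32 + 27\right) \left(0 - 13\right) \left(-55 - 3\right) = 59 \left(-13\right) \left(-58\right) = \left(-767\right) \left(-58\right) = 44486$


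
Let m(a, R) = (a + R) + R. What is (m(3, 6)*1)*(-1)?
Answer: -15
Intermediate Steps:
m(a, R) = a + 2*R (m(a, R) = (R + a) + R = a + 2*R)
(m(3, 6)*1)*(-1) = ((3 + 2*6)*1)*(-1) = ((3 + 12)*1)*(-1) = (15*1)*(-1) = 15*(-1) = -15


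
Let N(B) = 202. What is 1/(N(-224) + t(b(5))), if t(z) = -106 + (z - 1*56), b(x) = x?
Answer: 1/45 ≈ 0.022222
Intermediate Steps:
t(z) = -162 + z (t(z) = -106 + (z - 56) = -106 + (-56 + z) = -162 + z)
1/(N(-224) + t(b(5))) = 1/(202 + (-162 + 5)) = 1/(202 - 157) = 1/45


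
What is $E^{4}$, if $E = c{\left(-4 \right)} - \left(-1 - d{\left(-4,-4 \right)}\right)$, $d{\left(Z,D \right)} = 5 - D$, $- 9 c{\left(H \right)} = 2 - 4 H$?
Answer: $4096$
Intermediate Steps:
$c{\left(H \right)} = - \frac{2}{9} + \frac{4 H}{9}$ ($c{\left(H \right)} = - \frac{2 - 4 H}{9} = - \frac{2}{9} + \frac{4 H}{9}$)
$E = 8$ ($E = \left(- \frac{2}{9} + \frac{4}{9} \left(-4\right)\right) - \left(-1 - \left(5 - -4\right)\right) = \left(- \frac{2}{9} - \frac{16}{9}\right) - \left(-1 - \left(5 + 4\right)\right) = -2 - \left(-1 - 9\right) = -2 - -10 = -2 + 10 = 8$)
$E^{4} = 8^{4} = 4096$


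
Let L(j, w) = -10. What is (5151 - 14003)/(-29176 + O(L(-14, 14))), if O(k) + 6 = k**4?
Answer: 4426/9591 ≈ 0.46147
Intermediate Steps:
O(k) = -6 + k**4
(5151 - 14003)/(-29176 + O(L(-14, 14))) = (5151 - 14003)/(-29176 + (-6 + (-10)**4)) = -8852/(-29176 + (-6 + 10000)) = -8852/(-29176 + 9994) = -8852/(-19182) = -8852*(-1/19182) = 4426/9591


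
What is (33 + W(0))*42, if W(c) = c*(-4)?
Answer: 1386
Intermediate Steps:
W(c) = -4*c
(33 + W(0))*42 = (33 - 4*0)*42 = (33 + 0)*42 = 33*42 = 1386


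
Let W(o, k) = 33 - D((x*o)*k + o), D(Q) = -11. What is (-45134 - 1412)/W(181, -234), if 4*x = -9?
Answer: -23273/22 ≈ -1057.9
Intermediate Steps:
x = -9/4 (x = (¼)*(-9) = -9/4 ≈ -2.2500)
W(o, k) = 44 (W(o, k) = 33 - 1*(-11) = 33 + 11 = 44)
(-45134 - 1412)/W(181, -234) = (-45134 - 1412)/44 = -46546*1/44 = -23273/22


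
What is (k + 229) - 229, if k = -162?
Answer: -162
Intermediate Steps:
(k + 229) - 229 = (-162 + 229) - 229 = 67 - 229 = -162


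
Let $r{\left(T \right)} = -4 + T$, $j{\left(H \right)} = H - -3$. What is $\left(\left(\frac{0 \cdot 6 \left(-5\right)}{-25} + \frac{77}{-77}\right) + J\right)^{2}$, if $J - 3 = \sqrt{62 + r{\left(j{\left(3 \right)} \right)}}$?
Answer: $100$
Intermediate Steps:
$j{\left(H \right)} = 3 + H$ ($j{\left(H \right)} = H + 3 = 3 + H$)
$J = 11$ ($J = 3 + \sqrt{62 + \left(-4 + \left(3 + 3\right)\right)} = 3 + \sqrt{62 + \left(-4 + 6\right)} = 3 + \sqrt{62 + 2} = 3 + \sqrt{64} = 3 + 8 = 11$)
$\left(\left(\frac{0 \cdot 6 \left(-5\right)}{-25} + \frac{77}{-77}\right) + J\right)^{2} = \left(\left(\frac{0 \cdot 6 \left(-5\right)}{-25} + \frac{77}{-77}\right) + 11\right)^{2} = \left(\left(0 \left(-5\right) \left(- \frac{1}{25}\right) + 77 \left(- \frac{1}{77}\right)\right) + 11\right)^{2} = \left(\left(0 \left(- \frac{1}{25}\right) - 1\right) + 11\right)^{2} = \left(\left(0 - 1\right) + 11\right)^{2} = \left(-1 + 11\right)^{2} = 10^{2} = 100$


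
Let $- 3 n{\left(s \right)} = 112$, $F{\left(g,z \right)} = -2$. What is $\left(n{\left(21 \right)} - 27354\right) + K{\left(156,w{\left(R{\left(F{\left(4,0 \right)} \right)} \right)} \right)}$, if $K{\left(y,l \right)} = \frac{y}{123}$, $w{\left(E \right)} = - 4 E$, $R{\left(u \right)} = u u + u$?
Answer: $- \frac{3368978}{123} \approx -27390.0$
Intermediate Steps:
$n{\left(s \right)} = - \frac{112}{3}$ ($n{\left(s \right)} = \left(- \frac{1}{3}\right) 112 = - \frac{112}{3}$)
$R{\left(u \right)} = u + u^{2}$ ($R{\left(u \right)} = u^{2} + u = u + u^{2}$)
$K{\left(y,l \right)} = \frac{y}{123}$ ($K{\left(y,l \right)} = y \frac{1}{123} = \frac{y}{123}$)
$\left(n{\left(21 \right)} - 27354\right) + K{\left(156,w{\left(R{\left(F{\left(4,0 \right)} \right)} \right)} \right)} = \left(- \frac{112}{3} - 27354\right) + \frac{1}{123} \cdot 156 = - \frac{82174}{3} + \frac{52}{41} = - \frac{3368978}{123}$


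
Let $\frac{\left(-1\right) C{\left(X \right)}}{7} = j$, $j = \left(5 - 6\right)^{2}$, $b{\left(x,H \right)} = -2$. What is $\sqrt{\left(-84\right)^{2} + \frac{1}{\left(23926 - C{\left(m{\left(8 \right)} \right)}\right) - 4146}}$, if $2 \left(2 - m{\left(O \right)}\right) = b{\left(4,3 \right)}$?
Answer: $\frac{\sqrt{2762603023451}}{19787} \approx 84.0$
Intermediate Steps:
$m{\left(O \right)} = 3$ ($m{\left(O \right)} = 2 - -1 = 2 + 1 = 3$)
$j = 1$ ($j = \left(-1\right)^{2} = 1$)
$C{\left(X \right)} = -7$ ($C{\left(X \right)} = \left(-7\right) 1 = -7$)
$\sqrt{\left(-84\right)^{2} + \frac{1}{\left(23926 - C{\left(m{\left(8 \right)} \right)}\right) - 4146}} = \sqrt{\left(-84\right)^{2} + \frac{1}{\left(23926 - -7\right) - 4146}} = \sqrt{7056 + \frac{1}{\left(23926 + 7\right) - 4146}} = \sqrt{7056 + \frac{1}{23933 - 4146}} = \sqrt{7056 + \frac{1}{19787}} = \sqrt{\frac{139617073}{19787}} = \frac{\sqrt{2762603023451}}{19787}$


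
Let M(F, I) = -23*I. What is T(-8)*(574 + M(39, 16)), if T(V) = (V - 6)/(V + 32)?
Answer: -721/6 ≈ -120.17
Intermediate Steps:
T(V) = (-6 + V)/(32 + V)
T(-8)*(574 + M(39, 16)) = ((-6 - 8)/(32 - 8))*(574 - 23*16) = (-14/24)*(574 - 368) = ((1/24)*(-14))*206 = -7/12*206 = -721/6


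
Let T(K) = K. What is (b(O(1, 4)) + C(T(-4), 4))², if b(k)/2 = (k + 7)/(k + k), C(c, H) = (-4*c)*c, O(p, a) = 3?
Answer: 33124/9 ≈ 3680.4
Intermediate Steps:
C(c, H) = -4*c²
b(k) = (7 + k)/k (b(k) = 2*((k + 7)/(k + k)) = 2*((7 + k)/((2*k))) = 2*((7 + k)*(1/(2*k))) = 2*((7 + k)/(2*k)) = (7 + k)/k)
(b(O(1, 4)) + C(T(-4), 4))² = ((7 + 3)/3 - 4*(-4)²)² = ((⅓)*10 - 4*16)² = (10/3 - 64)² = (-182/3)² = 33124/9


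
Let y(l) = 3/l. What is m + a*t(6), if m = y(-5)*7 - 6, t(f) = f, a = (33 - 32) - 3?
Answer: -111/5 ≈ -22.200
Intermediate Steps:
a = -2 (a = 1 - 3 = -2)
m = -51/5 (m = (3/(-5))*7 - 6 = (3*(-⅕))*7 - 6 = -⅗*7 - 6 = -21/5 - 6 = -51/5 ≈ -10.200)
m + a*t(6) = -51/5 - 2*6 = -51/5 - 12 = -111/5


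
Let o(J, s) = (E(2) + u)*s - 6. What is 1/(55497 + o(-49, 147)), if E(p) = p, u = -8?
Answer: 1/54609 ≈ 1.8312e-5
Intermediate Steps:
o(J, s) = -6 - 6*s (o(J, s) = (2 - 8)*s - 6 = -6*s - 6 = -6 - 6*s)
1/(55497 + o(-49, 147)) = 1/(55497 + (-6 - 6*147)) = 1/(55497 + (-6 - 882)) = 1/(55497 - 888) = 1/54609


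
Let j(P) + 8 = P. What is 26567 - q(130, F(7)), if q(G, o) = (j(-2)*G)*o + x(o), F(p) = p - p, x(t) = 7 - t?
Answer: 26560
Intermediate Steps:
j(P) = -8 + P
F(p) = 0
q(G, o) = 7 - o - 10*G*o (q(G, o) = ((-8 - 2)*G)*o + (7 - o) = (-10*G)*o + (7 - o) = -10*G*o + (7 - o) = 7 - o - 10*G*o)
26567 - q(130, F(7)) = 26567 - (7 - 1*0 - 10*130*0) = 26567 - (7 + 0 + 0) = 26567 - 1*7 = 26567 - 7 = 26560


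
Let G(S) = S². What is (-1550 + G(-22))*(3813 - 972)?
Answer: -3028506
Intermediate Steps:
(-1550 + G(-22))*(3813 - 972) = (-1550 + (-22)²)*(3813 - 972) = (-1550 + 484)*2841 = -1066*2841 = -3028506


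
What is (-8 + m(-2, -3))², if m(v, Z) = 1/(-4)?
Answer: 1089/16 ≈ 68.063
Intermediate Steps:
m(v, Z) = -¼
(-8 + m(-2, -3))² = (-8 - ¼)² = (-33/4)² = 1089/16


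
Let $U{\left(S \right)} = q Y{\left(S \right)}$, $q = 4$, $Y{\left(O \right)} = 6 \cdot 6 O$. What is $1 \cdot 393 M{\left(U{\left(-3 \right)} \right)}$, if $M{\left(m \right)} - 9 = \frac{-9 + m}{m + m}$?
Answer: $\frac{119603}{32} \approx 3737.6$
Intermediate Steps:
$Y{\left(O \right)} = 36 O$
$U{\left(S \right)} = 144 S$ ($U{\left(S \right)} = 4 \cdot 36 S = 144 S$)
$M{\left(m \right)} = 9 + \frac{-9 + m}{2 m}$ ($M{\left(m \right)} = 9 + \frac{-9 + m}{m + m} = 9 + \frac{-9 + m}{2 m}$)
$1 \cdot 393 M{\left(U{\left(-3 \right)} \right)} = 1 \cdot 393 \frac{-9 + 19 \cdot 144 \left(-3\right)}{2 \cdot 144 \left(-3\right)} = 393 \frac{-9 + 19 \left(-432\right)}{2 \left(-432\right)} = 393 \cdot \frac{1}{2} \left(- \frac{1}{432}\right) \left(-9 - 8208\right) = 393 \cdot \frac{1}{2} \left(- \frac{1}{432}\right) \left(-8217\right) = 393 \cdot \frac{913}{96} = \frac{119603}{32}$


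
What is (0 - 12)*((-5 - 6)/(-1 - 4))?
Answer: -132/5 ≈ -26.400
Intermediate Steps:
(0 - 12)*((-5 - 6)/(-1 - 4)) = -(-132)/(-5) = -(-132)*(-1)/5 = -12*11/5 = -132/5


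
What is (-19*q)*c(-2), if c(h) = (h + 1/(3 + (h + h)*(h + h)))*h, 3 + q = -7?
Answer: 740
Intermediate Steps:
q = -10 (q = -3 - 7 = -10)
c(h) = h*(h + 1/(3 + 4*h²)) (c(h) = (h + 1/(3 + (2*h)*(2*h)))*h = (h + 1/(3 + 4*h²))*h = h*(h + 1/(3 + 4*h²)))
(-19*q)*c(-2) = (-19*(-10))*(-2*(1 + 3*(-2) + 4*(-2)³)/(3 + 4*(-2)²)) = 190*(-2*(1 - 6 + 4*(-8))/(3 + 4*4)) = 190*(-2*(1 - 6 - 32)/(3 + 16)) = 190*(-2*(-37)/19) = 190*(-2*1/19*(-37)) = 190*(74/19) = 740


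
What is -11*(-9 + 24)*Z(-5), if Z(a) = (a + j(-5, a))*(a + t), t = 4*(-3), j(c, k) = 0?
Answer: -14025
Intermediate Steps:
t = -12
Z(a) = a*(-12 + a) (Z(a) = (a + 0)*(a - 12) = a*(-12 + a))
-11*(-9 + 24)*Z(-5) = -11*(-9 + 24)*(-5*(-12 - 5)) = -165*(-5*(-17)) = -165*85 = -11*1275 = -14025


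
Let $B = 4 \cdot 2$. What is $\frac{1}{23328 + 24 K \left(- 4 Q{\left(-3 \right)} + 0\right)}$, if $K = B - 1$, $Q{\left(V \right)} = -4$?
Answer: $\frac{1}{26016} \approx 3.8438 \cdot 10^{-5}$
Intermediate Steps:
$B = 8$
$K = 7$ ($K = 8 - 1 = 7$)
$\frac{1}{23328 + 24 K \left(- 4 Q{\left(-3 \right)} + 0\right)} = \frac{1}{23328 + 24 \cdot 7 \left(\left(-4\right) \left(-4\right) + 0\right)} = \frac{1}{23328 + 168 \left(16 + 0\right)} = \frac{1}{23328 + 168 \cdot 16} = \frac{1}{23328 + 2688} = \frac{1}{26016}$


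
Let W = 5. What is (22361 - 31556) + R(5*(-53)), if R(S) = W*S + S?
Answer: -10785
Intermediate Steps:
R(S) = 6*S (R(S) = 5*S + S = 6*S)
(22361 - 31556) + R(5*(-53)) = (22361 - 31556) + 6*(5*(-53)) = -9195 + 6*(-265) = -9195 - 1590 = -10785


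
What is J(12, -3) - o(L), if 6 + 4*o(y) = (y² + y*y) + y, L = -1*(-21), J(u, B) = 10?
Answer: -857/4 ≈ -214.25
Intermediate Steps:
L = 21
o(y) = -3/2 + y²/2 + y/4 (o(y) = -3/2 + ((y² + y*y) + y)/4 = -3/2 + ((y² + y²) + y)/4 = -3/2 + (2*y² + y)/4 = -3/2 + (y + 2*y²)/4 = -3/2 + (y²/2 + y/4) = -3/2 + y²/2 + y/4)
J(12, -3) - o(L) = 10 - (-3/2 + (½)*21² + (¼)*21) = 10 - (-3/2 + (½)*441 + 21/4) = 10 - (-3/2 + 441/2 + 21/4) = 10 - 1*897/4 = 10 - 897/4 = -857/4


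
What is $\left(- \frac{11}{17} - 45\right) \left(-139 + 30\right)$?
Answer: $\frac{84584}{17} \approx 4975.5$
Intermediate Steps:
$\left(- \frac{11}{17} - 45\right) \left(-139 + 30\right) = \left(\left(-11\right) \frac{1}{17} - 45\right) \left(-109\right) = \left(- \frac{11}{17} - 45\right) \left(-109\right) = \left(- \frac{776}{17}\right) \left(-109\right) = \frac{84584}{17}$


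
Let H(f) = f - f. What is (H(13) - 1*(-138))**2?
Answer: 19044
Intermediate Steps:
H(f) = 0
(H(13) - 1*(-138))**2 = (0 - 1*(-138))**2 = (0 + 138)**2 = 138**2 = 19044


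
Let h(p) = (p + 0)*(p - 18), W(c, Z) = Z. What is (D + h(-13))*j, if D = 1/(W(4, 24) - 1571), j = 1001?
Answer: 6857840/17 ≈ 4.0340e+5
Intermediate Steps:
D = -1/1547 (D = 1/(24 - 1571) = 1/(-1547) = -1/1547 ≈ -0.00064641)
h(p) = p*(-18 + p)
(D + h(-13))*j = (-1/1547 - 13*(-18 - 13))*1001 = (-1/1547 - 13*(-31))*1001 = (-1/1547 + 403)*1001 = (623440/1547)*1001 = 6857840/17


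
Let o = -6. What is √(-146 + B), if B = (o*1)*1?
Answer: 2*I*√38 ≈ 12.329*I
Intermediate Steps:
B = -6 (B = -6*1*1 = -6*1 = -6)
√(-146 + B) = √(-146 - 6) = √(-152) = 2*I*√38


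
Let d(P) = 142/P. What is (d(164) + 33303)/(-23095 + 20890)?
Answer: -55733/3690 ≈ -15.104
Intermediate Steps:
(d(164) + 33303)/(-23095 + 20890) = (142/164 + 33303)/(-23095 + 20890) = (142*(1/164) + 33303)/(-2205) = (71/82 + 33303)*(-1/2205) = (2730917/82)*(-1/2205) = -55733/3690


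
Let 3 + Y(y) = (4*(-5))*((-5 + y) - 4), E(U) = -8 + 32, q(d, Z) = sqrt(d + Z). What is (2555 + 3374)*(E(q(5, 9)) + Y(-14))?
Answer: 2851849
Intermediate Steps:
q(d, Z) = sqrt(Z + d)
E(U) = 24
Y(y) = 177 - 20*y (Y(y) = -3 + (4*(-5))*((-5 + y) - 4) = -3 - 20*(-9 + y) = -3 + (180 - 20*y) = 177 - 20*y)
(2555 + 3374)*(E(q(5, 9)) + Y(-14)) = (2555 + 3374)*(24 + (177 - 20*(-14))) = 5929*(24 + (177 + 280)) = 5929*(24 + 457) = 5929*481 = 2851849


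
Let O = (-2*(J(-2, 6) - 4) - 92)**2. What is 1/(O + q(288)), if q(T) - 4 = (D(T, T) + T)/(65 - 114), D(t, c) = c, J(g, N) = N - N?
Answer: 49/345364 ≈ 0.00014188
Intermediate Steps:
J(g, N) = 0
O = 7056 (O = (-2*(0 - 4) - 92)**2 = (-2*(-4) - 92)**2 = (8 - 92)**2 = (-84)**2 = 7056)
q(T) = 4 - 2*T/49 (q(T) = 4 + (T + T)/(65 - 114) = 4 + (2*T)/(-49) = 4 + (2*T)*(-1/49) = 4 - 2*T/49)
1/(O + q(288)) = 1/(7056 + (4 - 2/49*288)) = 1/(7056 + (4 - 576/49)) = 1/(7056 - 380/49) = 1/(345364/49) = 49/345364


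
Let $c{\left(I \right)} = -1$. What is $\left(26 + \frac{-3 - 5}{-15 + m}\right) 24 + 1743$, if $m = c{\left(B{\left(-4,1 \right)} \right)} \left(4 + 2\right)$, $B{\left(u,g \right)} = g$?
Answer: $\frac{16633}{7} \approx 2376.1$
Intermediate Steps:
$m = -6$ ($m = - (4 + 2) = \left(-1\right) 6 = -6$)
$\left(26 + \frac{-3 - 5}{-15 + m}\right) 24 + 1743 = \left(26 + \frac{-3 - 5}{-15 - 6}\right) 24 + 1743 = \left(26 - \frac{8}{-21}\right) 24 + 1743 = \left(26 - - \frac{8}{21}\right) 24 + 1743 = \left(26 + \frac{8}{21}\right) 24 + 1743 = \frac{554}{21} \cdot 24 + 1743 = \frac{4432}{7} + 1743 = \frac{16633}{7}$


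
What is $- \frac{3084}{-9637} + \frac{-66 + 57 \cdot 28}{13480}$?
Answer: $\frac{5631693}{12990676} \approx 0.43352$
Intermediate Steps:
$- \frac{3084}{-9637} + \frac{-66 + 57 \cdot 28}{13480} = \left(-3084\right) \left(- \frac{1}{9637}\right) + \left(-66 + 1596\right) \frac{1}{13480} = \frac{3084}{9637} + 1530 \cdot \frac{1}{13480} = \frac{3084}{9637} + \frac{153}{1348} = \frac{5631693}{12990676}$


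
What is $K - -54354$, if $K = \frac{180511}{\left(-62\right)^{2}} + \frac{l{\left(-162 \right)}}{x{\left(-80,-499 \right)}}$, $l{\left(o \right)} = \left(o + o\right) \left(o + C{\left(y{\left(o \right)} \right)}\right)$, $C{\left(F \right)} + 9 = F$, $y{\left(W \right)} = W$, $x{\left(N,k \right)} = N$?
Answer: $\frac{509832691}{9610} \approx 53052.0$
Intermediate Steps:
$C{\left(F \right)} = -9 + F$
$l{\left(o \right)} = 2 o \left(-9 + 2 o\right)$ ($l{\left(o \right)} = \left(o + o\right) \left(o + \left(-9 + o\right)\right) = 2 o \left(-9 + 2 o\right)$)
$K = - \frac{12509249}{9610}$ ($K = \frac{180511}{\left(-62\right)^{2}} + \frac{2 \left(-162\right) \left(-9 + 2 \left(-162\right)\right)}{-80} = \frac{180511}{3844} + 2 \left(-162\right) \left(-9 - 324\right) \left(- \frac{1}{80}\right) = 180511 \cdot \frac{1}{3844} + 2 \left(-162\right) \left(-333\right) \left(- \frac{1}{80}\right) = \frac{180511}{3844} + 107892 \left(- \frac{1}{80}\right) = \frac{180511}{3844} - \frac{26973}{20} = - \frac{12509249}{9610} \approx -1301.7$)
$K - -54354 = - \frac{12509249}{9610} - -54354 = - \frac{12509249}{9610} + 54354 = \frac{509832691}{9610}$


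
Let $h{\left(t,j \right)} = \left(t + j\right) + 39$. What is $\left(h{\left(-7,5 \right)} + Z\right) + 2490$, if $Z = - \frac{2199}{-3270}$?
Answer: $\frac{2755163}{1090} \approx 2527.7$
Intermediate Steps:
$Z = \frac{733}{1090}$ ($Z = \left(-2199\right) \left(- \frac{1}{3270}\right) = \frac{733}{1090} \approx 0.67248$)
$h{\left(t,j \right)} = 39 + j + t$ ($h{\left(t,j \right)} = \left(j + t\right) + 39 = 39 + j + t$)
$\left(h{\left(-7,5 \right)} + Z\right) + 2490 = \left(\left(39 + 5 - 7\right) + \frac{733}{1090}\right) + 2490 = \left(37 + \frac{733}{1090}\right) + 2490 = \frac{41063}{1090} + 2490 = \frac{2755163}{1090}$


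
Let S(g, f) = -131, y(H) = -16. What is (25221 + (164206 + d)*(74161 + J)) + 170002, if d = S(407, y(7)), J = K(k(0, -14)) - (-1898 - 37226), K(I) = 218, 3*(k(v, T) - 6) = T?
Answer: 18623199948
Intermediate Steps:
k(v, T) = 6 + T/3
J = 39342 (J = 218 - (-1898 - 37226) = 218 - 1*(-39124) = 218 + 39124 = 39342)
d = -131
(25221 + (164206 + d)*(74161 + J)) + 170002 = (25221 + (164206 - 131)*(74161 + 39342)) + 170002 = (25221 + 164075*113503) + 170002 = (25221 + 18623004725) + 170002 = 18623029946 + 170002 = 18623199948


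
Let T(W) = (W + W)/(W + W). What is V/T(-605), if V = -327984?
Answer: -327984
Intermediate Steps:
T(W) = 1 (T(W) = (2*W)/((2*W)) = (2*W)*(1/(2*W)) = 1)
V/T(-605) = -327984/1 = -327984*1 = -327984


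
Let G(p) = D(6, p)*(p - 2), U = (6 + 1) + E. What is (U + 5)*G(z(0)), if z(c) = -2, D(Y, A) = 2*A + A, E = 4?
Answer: 384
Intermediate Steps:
D(Y, A) = 3*A
U = 11 (U = (6 + 1) + 4 = 7 + 4 = 11)
G(p) = 3*p*(-2 + p) (G(p) = (3*p)*(p - 2) = (3*p)*(-2 + p) = 3*p*(-2 + p))
(U + 5)*G(z(0)) = (11 + 5)*(3*(-2)*(-2 - 2)) = 16*(3*(-2)*(-4)) = 16*24 = 384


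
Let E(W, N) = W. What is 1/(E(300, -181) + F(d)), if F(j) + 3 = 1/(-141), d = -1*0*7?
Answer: 141/41876 ≈ 0.0033671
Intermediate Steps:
d = 0 (d = 0*7 = 0)
F(j) = -424/141 (F(j) = -3 + 1/(-141) = -3 - 1/141 = -424/141)
1/(E(300, -181) + F(d)) = 1/(300 - 424/141) = 1/(41876/141) = 141/41876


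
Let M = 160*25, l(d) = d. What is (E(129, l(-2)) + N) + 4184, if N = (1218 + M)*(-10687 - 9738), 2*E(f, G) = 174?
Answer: -106573379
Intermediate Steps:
E(f, G) = 87 (E(f, G) = (½)*174 = 87)
M = 4000
N = -106577650 (N = (1218 + 4000)*(-10687 - 9738) = 5218*(-20425) = -106577650)
(E(129, l(-2)) + N) + 4184 = (87 - 106577650) + 4184 = -106577563 + 4184 = -106573379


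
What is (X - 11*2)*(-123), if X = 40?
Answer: -2214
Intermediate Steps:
(X - 11*2)*(-123) = (40 - 11*2)*(-123) = (40 - 22)*(-123) = 18*(-123) = -2214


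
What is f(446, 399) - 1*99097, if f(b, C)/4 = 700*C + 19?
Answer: 1018179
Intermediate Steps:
f(b, C) = 76 + 2800*C (f(b, C) = 4*(700*C + 19) = 4*(19 + 700*C) = 76 + 2800*C)
f(446, 399) - 1*99097 = (76 + 2800*399) - 1*99097 = (76 + 1117200) - 99097 = 1117276 - 99097 = 1018179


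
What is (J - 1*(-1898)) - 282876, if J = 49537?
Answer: -231441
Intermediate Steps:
(J - 1*(-1898)) - 282876 = (49537 - 1*(-1898)) - 282876 = (49537 + 1898) - 282876 = 51435 - 282876 = -231441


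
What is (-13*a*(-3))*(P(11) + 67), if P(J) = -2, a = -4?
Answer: -10140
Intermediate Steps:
(-13*a*(-3))*(P(11) + 67) = (-13*(-4)*(-3))*(-2 + 67) = (52*(-3))*65 = -156*65 = -10140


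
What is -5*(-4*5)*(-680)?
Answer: -68000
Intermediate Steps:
-5*(-4*5)*(-680) = -5*(-20)*(-680) = -(-100)*(-680) = -1*68000 = -68000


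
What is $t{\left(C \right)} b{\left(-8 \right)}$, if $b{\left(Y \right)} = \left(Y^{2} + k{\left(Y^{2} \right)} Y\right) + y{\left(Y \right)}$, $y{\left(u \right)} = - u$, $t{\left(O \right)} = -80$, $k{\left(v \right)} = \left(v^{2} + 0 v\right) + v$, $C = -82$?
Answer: $2656640$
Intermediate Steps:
$k{\left(v \right)} = v + v^{2}$ ($k{\left(v \right)} = \left(v^{2} + 0\right) + v = v^{2} + v = v + v^{2}$)
$b{\left(Y \right)} = Y^{2} - Y + Y^{3} \left(1 + Y^{2}\right)$ ($b{\left(Y \right)} = \left(Y^{2} + Y^{2} \left(1 + Y^{2}\right) Y\right) - Y = \left(Y^{2} + Y^{3} \left(1 + Y^{2}\right)\right) - Y = Y^{2} - Y + Y^{3} \left(1 + Y^{2}\right)$)
$t{\left(C \right)} b{\left(-8 \right)} = - 80 \left(- 8 \left(-1 - 8 + \left(-8\right)^{2} + \left(-8\right)^{4}\right)\right) = - 80 \left(- 8 \left(-1 - 8 + 64 + 4096\right)\right) = - 80 \left(\left(-8\right) 4151\right) = \left(-80\right) \left(-33208\right) = 2656640$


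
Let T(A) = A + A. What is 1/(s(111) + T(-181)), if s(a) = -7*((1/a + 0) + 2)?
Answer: -111/41743 ≈ -0.0026591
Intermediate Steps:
T(A) = 2*A
s(a) = -14 - 7/a (s(a) = -7*(1/a + 2) = -7*(2 + 1/a) = -14 - 7/a)
1/(s(111) + T(-181)) = 1/((-14 - 7/111) + 2*(-181)) = 1/((-14 - 7*1/111) - 362) = 1/((-14 - 7/111) - 362) = 1/(-1561/111 - 362) = 1/(-41743/111) = -111/41743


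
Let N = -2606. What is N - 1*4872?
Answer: -7478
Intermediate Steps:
N - 1*4872 = -2606 - 1*4872 = -2606 - 4872 = -7478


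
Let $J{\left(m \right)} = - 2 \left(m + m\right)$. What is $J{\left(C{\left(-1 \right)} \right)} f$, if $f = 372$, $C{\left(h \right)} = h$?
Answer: $1488$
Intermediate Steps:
$J{\left(m \right)} = - 4 m$ ($J{\left(m \right)} = - 2 \cdot 2 m = - 4 m$)
$J{\left(C{\left(-1 \right)} \right)} f = \left(-4\right) \left(-1\right) 372 = 4 \cdot 372 = 1488$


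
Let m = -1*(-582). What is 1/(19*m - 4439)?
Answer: 1/6619 ≈ 0.00015108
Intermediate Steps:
m = 582
1/(19*m - 4439) = 1/(19*582 - 4439) = 1/(11058 - 4439) = 1/6619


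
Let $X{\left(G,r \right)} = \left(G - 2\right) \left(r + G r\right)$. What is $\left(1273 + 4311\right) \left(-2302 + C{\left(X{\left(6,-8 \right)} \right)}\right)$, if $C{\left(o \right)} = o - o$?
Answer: $-12854368$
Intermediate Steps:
$X{\left(G,r \right)} = \left(-2 + G\right) \left(r + G r\right)$
$C{\left(o \right)} = 0$
$\left(1273 + 4311\right) \left(-2302 + C{\left(X{\left(6,-8 \right)} \right)}\right) = \left(1273 + 4311\right) \left(-2302 + 0\right) = 5584 \left(-2302\right) = -12854368$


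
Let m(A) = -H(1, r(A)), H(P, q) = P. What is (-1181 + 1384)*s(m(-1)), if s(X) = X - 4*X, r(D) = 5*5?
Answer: 609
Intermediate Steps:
r(D) = 25
m(A) = -1 (m(A) = -1*1 = -1)
s(X) = -3*X
(-1181 + 1384)*s(m(-1)) = (-1181 + 1384)*(-3*(-1)) = 203*3 = 609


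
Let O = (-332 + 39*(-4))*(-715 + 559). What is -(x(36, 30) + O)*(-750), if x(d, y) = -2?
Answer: 57094500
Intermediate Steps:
O = 76128 (O = (-332 - 156)*(-156) = -488*(-156) = 76128)
-(x(36, 30) + O)*(-750) = -(-2 + 76128)*(-750) = -76126*(-750) = -1*(-57094500) = 57094500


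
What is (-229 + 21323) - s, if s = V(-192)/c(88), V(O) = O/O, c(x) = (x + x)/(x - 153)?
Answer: 3712609/176 ≈ 21094.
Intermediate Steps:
c(x) = 2*x/(-153 + x) (c(x) = (2*x)/(-153 + x) = 2*x/(-153 + x))
V(O) = 1
s = -65/176 (s = 1/(2*88/(-153 + 88)) = 1/(2*88/(-65)) = 1/(2*88*(-1/65)) = 1/(-176/65) = 1*(-65/176) = -65/176 ≈ -0.36932)
(-229 + 21323) - s = (-229 + 21323) - 1*(-65/176) = 21094 + 65/176 = 3712609/176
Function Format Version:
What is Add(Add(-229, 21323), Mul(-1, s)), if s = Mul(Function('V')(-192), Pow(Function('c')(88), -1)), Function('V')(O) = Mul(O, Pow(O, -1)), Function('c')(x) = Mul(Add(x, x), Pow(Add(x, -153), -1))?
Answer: Rational(3712609, 176) ≈ 21094.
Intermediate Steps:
Function('c')(x) = Mul(2, x, Pow(Add(-153, x), -1)) (Function('c')(x) = Mul(Mul(2, x), Pow(Add(-153, x), -1)) = Mul(2, x, Pow(Add(-153, x), -1)))
Function('V')(O) = 1
s = Rational(-65, 176) (s = Mul(1, Pow(Mul(2, 88, Pow(Add(-153, 88), -1)), -1)) = Mul(1, Pow(Mul(2, 88, Pow(-65, -1)), -1)) = Mul(1, Pow(Mul(2, 88, Rational(-1, 65)), -1)) = Mul(1, Pow(Rational(-176, 65), -1)) = Mul(1, Rational(-65, 176)) = Rational(-65, 176) ≈ -0.36932)
Add(Add(-229, 21323), Mul(-1, s)) = Add(Add(-229, 21323), Mul(-1, Rational(-65, 176))) = Add(21094, Rational(65, 176)) = Rational(3712609, 176)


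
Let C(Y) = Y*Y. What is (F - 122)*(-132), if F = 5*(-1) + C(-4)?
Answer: 14652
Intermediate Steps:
C(Y) = Y**2
F = 11 (F = 5*(-1) + (-4)**2 = -5 + 16 = 11)
(F - 122)*(-132) = (11 - 122)*(-132) = -111*(-132) = 14652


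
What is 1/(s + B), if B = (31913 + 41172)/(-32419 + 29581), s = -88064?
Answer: -2838/249998717 ≈ -1.1352e-5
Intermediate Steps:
B = -73085/2838 (B = 73085/(-2838) = 73085*(-1/2838) = -73085/2838 ≈ -25.752)
1/(s + B) = 1/(-88064 - 73085/2838) = 1/(-249998717/2838) = -2838/249998717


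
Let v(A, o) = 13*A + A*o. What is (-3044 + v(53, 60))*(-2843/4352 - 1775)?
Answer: -6375305475/4352 ≈ -1.4649e+6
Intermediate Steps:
(-3044 + v(53, 60))*(-2843/4352 - 1775) = (-3044 + 53*(13 + 60))*(-2843/4352 - 1775) = (-3044 + 53*73)*(-2843*1/4352 - 1775) = (-3044 + 3869)*(-2843/4352 - 1775) = 825*(-7727643/4352) = -6375305475/4352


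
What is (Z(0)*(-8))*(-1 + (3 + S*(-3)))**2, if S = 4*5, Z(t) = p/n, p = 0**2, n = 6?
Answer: 0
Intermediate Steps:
p = 0
Z(t) = 0 (Z(t) = 0/6 = 0*(1/6) = 0)
S = 20
(Z(0)*(-8))*(-1 + (3 + S*(-3)))**2 = (0*(-8))*(-1 + (3 + 20*(-3)))**2 = 0*(-1 + (3 - 60))**2 = 0*(-1 - 57)**2 = 0*(-58)**2 = 0*3364 = 0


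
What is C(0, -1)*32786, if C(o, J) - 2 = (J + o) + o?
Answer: 32786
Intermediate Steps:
C(o, J) = 2 + J + 2*o (C(o, J) = 2 + ((J + o) + o) = 2 + (J + 2*o) = 2 + J + 2*o)
C(0, -1)*32786 = (2 - 1 + 2*0)*32786 = (2 - 1 + 0)*32786 = 1*32786 = 32786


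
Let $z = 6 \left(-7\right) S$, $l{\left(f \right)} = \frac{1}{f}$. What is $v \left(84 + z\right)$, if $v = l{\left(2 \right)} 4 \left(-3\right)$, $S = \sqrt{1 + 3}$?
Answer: $0$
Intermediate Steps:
$S = 2$ ($S = \sqrt{4} = 2$)
$v = -6$ ($v = \frac{1}{2} \cdot 4 \left(-3\right) = 2 \left(-3\right) = -6$)
$z = -84$ ($z = 6 \left(-7\right) 2 = \left(-42\right) 2 = -84$)
$v \left(84 + z\right) = - 6 \left(84 - 84\right) = \left(-6\right) 0 = 0$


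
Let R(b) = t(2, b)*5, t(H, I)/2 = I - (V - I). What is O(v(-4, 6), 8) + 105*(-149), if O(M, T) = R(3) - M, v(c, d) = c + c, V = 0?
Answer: -15577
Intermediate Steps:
t(H, I) = 4*I (t(H, I) = 2*(I - (0 - I)) = 2*(I - (-1)*I) = 2*(I + I) = 2*(2*I) = 4*I)
R(b) = 20*b (R(b) = (4*b)*5 = 20*b)
v(c, d) = 2*c
O(M, T) = 60 - M (O(M, T) = 20*3 - M = 60 - M)
O(v(-4, 6), 8) + 105*(-149) = (60 - 2*(-4)) + 105*(-149) = (60 - 1*(-8)) - 15645 = (60 + 8) - 15645 = 68 - 15645 = -15577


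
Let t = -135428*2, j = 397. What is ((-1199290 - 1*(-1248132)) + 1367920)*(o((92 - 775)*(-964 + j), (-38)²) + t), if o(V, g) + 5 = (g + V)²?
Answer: 214060421103520968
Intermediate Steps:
o(V, g) = -5 + (V + g)² (o(V, g) = -5 + (g + V)² = -5 + (V + g)²)
t = -270856
((-1199290 - 1*(-1248132)) + 1367920)*(o((92 - 775)*(-964 + j), (-38)²) + t) = ((-1199290 - 1*(-1248132)) + 1367920)*((-5 + ((92 - 775)*(-964 + 397) + (-38)²)²) - 270856) = ((-1199290 + 1248132) + 1367920)*((-5 + (-683*(-567) + 1444)²) - 270856) = (48842 + 1367920)*((-5 + (387261 + 1444)²) - 270856) = 1416762*((-5 + 388705²) - 270856) = 1416762*((-5 + 151091577025) - 270856) = 1416762*(151091577020 - 270856) = 1416762*151091306164 = 214060421103520968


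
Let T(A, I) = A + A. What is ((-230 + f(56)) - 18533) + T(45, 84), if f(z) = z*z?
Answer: -15537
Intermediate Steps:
f(z) = z²
T(A, I) = 2*A
((-230 + f(56)) - 18533) + T(45, 84) = ((-230 + 56²) - 18533) + 2*45 = ((-230 + 3136) - 18533) + 90 = (2906 - 18533) + 90 = -15627 + 90 = -15537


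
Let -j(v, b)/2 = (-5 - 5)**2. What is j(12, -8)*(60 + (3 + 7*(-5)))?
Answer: -5600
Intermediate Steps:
j(v, b) = -200 (j(v, b) = -2*(-5 - 5)**2 = -2*(-10)**2 = -2*100 = -200)
j(12, -8)*(60 + (3 + 7*(-5))) = -200*(60 + (3 + 7*(-5))) = -200*(60 + (3 - 35)) = -200*(60 - 32) = -200*28 = -5600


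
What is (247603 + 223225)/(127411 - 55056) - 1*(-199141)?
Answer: 14409317883/72355 ≈ 1.9915e+5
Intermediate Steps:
(247603 + 223225)/(127411 - 55056) - 1*(-199141) = 470828/72355 + 199141 = 14409317883/72355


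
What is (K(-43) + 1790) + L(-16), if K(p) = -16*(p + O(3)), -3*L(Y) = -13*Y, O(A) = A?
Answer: 7082/3 ≈ 2360.7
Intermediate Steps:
L(Y) = 13*Y/3 (L(Y) = -(-13)*Y/3 = 13*Y/3)
K(p) = -48 - 16*p (K(p) = -16*(p + 3) = -16*(3 + p) = -48 - 16*p)
(K(-43) + 1790) + L(-16) = ((-48 - 16*(-43)) + 1790) + (13/3)*(-16) = ((-48 + 688) + 1790) - 208/3 = (640 + 1790) - 208/3 = 2430 - 208/3 = 7082/3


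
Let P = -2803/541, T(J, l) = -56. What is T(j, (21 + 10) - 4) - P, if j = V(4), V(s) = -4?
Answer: -27493/541 ≈ -50.819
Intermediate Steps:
j = -4
P = -2803/541 (P = -2803*1/541 = -2803/541 ≈ -5.1811)
T(j, (21 + 10) - 4) - P = -56 - 1*(-2803/541) = -56 + 2803/541 = -27493/541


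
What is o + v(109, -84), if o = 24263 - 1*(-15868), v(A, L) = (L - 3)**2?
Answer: 47700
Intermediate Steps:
v(A, L) = (-3 + L)**2
o = 40131 (o = 24263 + 15868 = 40131)
o + v(109, -84) = 40131 + (-3 - 84)**2 = 40131 + (-87)**2 = 40131 + 7569 = 47700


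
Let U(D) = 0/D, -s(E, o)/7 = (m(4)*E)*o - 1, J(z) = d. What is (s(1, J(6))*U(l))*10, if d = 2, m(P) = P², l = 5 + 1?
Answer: 0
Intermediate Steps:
l = 6
J(z) = 2
s(E, o) = 7 - 112*E*o (s(E, o) = -7*((4²*E)*o - 1) = -7*((16*E)*o - 1) = -7*(16*E*o - 1) = -7*(-1 + 16*E*o) = 7 - 112*E*o)
U(D) = 0
(s(1, J(6))*U(l))*10 = ((7 - 112*1*2)*0)*10 = ((7 - 224)*0)*10 = -217*0*10 = 0*10 = 0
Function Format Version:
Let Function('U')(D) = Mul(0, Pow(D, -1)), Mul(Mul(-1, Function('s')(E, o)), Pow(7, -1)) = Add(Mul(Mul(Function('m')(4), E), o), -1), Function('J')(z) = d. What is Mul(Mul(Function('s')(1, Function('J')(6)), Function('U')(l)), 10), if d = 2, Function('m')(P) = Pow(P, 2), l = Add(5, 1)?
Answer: 0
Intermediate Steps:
l = 6
Function('J')(z) = 2
Function('s')(E, o) = Add(7, Mul(-112, E, o)) (Function('s')(E, o) = Mul(-7, Add(Mul(Mul(Pow(4, 2), E), o), -1)) = Mul(-7, Add(Mul(Mul(16, E), o), -1)) = Mul(-7, Add(Mul(16, E, o), -1)) = Mul(-7, Add(-1, Mul(16, E, o))) = Add(7, Mul(-112, E, o)))
Function('U')(D) = 0
Mul(Mul(Function('s')(1, Function('J')(6)), Function('U')(l)), 10) = Mul(Mul(Add(7, Mul(-112, 1, 2)), 0), 10) = Mul(Mul(Add(7, -224), 0), 10) = Mul(Mul(-217, 0), 10) = Mul(0, 10) = 0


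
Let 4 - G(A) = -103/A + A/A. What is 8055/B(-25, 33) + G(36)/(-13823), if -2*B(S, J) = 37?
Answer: -8016794887/18412236 ≈ -435.41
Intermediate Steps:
B(S, J) = -37/2 (B(S, J) = -½*37 = -37/2)
G(A) = 3 + 103/A (G(A) = 4 - (-103/A + A/A) = 4 - (-103/A + 1) = 4 - (1 - 103/A) = 4 + (-1 + 103/A) = 3 + 103/A)
8055/B(-25, 33) + G(36)/(-13823) = 8055/(-37/2) + (3 + 103/36)/(-13823) = 8055*(-2/37) + (3 + 103*(1/36))*(-1/13823) = -16110/37 + (3 + 103/36)*(-1/13823) = -16110/37 + (211/36)*(-1/13823) = -16110/37 - 211/497628 = -8016794887/18412236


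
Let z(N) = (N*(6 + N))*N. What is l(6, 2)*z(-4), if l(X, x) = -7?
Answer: -224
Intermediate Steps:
z(N) = N²*(6 + N)
l(6, 2)*z(-4) = -7*(-4)²*(6 - 4) = -112*2 = -7*32 = -224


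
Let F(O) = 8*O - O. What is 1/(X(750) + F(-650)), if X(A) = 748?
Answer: -1/3802 ≈ -0.00026302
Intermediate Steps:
F(O) = 7*O
1/(X(750) + F(-650)) = 1/(748 + 7*(-650)) = 1/(748 - 4550) = 1/(-3802) = -1/3802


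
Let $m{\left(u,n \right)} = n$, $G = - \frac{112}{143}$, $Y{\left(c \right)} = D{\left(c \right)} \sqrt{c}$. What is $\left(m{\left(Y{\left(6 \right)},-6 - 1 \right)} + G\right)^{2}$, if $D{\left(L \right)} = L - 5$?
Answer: $\frac{1238769}{20449} \approx 60.578$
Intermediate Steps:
$D{\left(L \right)} = -5 + L$
$Y{\left(c \right)} = \sqrt{c} \left(-5 + c\right)$ ($Y{\left(c \right)} = \left(-5 + c\right) \sqrt{c} = \sqrt{c} \left(-5 + c\right)$)
$G = - \frac{112}{143}$ ($G = \left(-112\right) \frac{1}{143} = - \frac{112}{143} \approx -0.78322$)
$\left(m{\left(Y{\left(6 \right)},-6 - 1 \right)} + G\right)^{2} = \left(\left(-6 - 1\right) - \frac{112}{143}\right)^{2} = \left(-7 - \frac{112}{143}\right)^{2} = \left(- \frac{1113}{143}\right)^{2} = \frac{1238769}{20449}$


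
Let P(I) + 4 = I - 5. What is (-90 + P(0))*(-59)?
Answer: 5841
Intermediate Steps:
P(I) = -9 + I (P(I) = -4 + (I - 5) = -4 + (-5 + I) = -9 + I)
(-90 + P(0))*(-59) = (-90 + (-9 + 0))*(-59) = (-90 - 9)*(-59) = -99*(-59) = 5841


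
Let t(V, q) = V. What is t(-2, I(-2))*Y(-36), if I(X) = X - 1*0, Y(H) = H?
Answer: 72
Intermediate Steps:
I(X) = X (I(X) = X + 0 = X)
t(-2, I(-2))*Y(-36) = -2*(-36) = 72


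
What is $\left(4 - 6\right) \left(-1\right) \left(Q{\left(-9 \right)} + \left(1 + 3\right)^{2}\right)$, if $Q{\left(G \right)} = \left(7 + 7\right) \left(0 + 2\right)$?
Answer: $88$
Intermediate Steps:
$Q{\left(G \right)} = 28$ ($Q{\left(G \right)} = 14 \cdot 2 = 28$)
$\left(4 - 6\right) \left(-1\right) \left(Q{\left(-9 \right)} + \left(1 + 3\right)^{2}\right) = \left(4 - 6\right) \left(-1\right) \left(28 + \left(1 + 3\right)^{2}\right) = \left(-2\right) \left(-1\right) \left(28 + 4^{2}\right) = 2 \left(28 + 16\right) = 2 \cdot 44 = 88$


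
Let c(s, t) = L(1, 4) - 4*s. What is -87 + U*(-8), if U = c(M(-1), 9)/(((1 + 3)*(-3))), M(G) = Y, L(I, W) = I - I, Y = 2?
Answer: -277/3 ≈ -92.333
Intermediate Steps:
L(I, W) = 0
M(G) = 2
c(s, t) = -4*s (c(s, t) = 0 - 4*s = -4*s)
U = ⅔ (U = (-4*2)/(((1 + 3)*(-3))) = -8/(4*(-3)) = -8/(-12) = -8*(-1/12) = ⅔ ≈ 0.66667)
-87 + U*(-8) = -87 + (⅔)*(-8) = -87 - 16/3 = -277/3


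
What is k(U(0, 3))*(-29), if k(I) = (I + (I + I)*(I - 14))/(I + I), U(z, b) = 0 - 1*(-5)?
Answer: 493/2 ≈ 246.50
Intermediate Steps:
U(z, b) = 5 (U(z, b) = 0 + 5 = 5)
k(I) = (I + 2*I*(-14 + I))/(2*I) (k(I) = (I + (2*I)*(-14 + I))/((2*I)) = (I + 2*I*(-14 + I))*(1/(2*I)) = (I + 2*I*(-14 + I))/(2*I))
k(U(0, 3))*(-29) = (-27/2 + 5)*(-29) = -17/2*(-29) = 493/2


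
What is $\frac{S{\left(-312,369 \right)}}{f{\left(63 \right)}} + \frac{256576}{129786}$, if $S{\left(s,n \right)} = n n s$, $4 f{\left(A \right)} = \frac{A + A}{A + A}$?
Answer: $- \frac{11027197796416}{64893} \approx -1.6993 \cdot 10^{8}$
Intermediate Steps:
$f{\left(A \right)} = \frac{1}{4}$ ($f{\left(A \right)} = \frac{\left(A + A\right) \frac{1}{A + A}}{4} = \frac{2 A \frac{1}{2 A}}{4} = \frac{1}{4} \cdot 1 = \frac{1}{4}$)
$S{\left(s,n \right)} = s n^{2}$ ($S{\left(s,n \right)} = n^{2} s = s n^{2}$)
$\frac{S{\left(-312,369 \right)}}{f{\left(63 \right)}} + \frac{256576}{129786} = - 312 \cdot 369^{2} \frac{1}{\frac{1}{4}} + \frac{256576}{129786} = \left(-312\right) 136161 \cdot 4 + 256576 \cdot \frac{1}{129786} = \left(-42482232\right) 4 + \frac{128288}{64893} = -169928928 + \frac{128288}{64893} = - \frac{11027197796416}{64893}$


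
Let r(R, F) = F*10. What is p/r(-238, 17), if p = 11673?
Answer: 11673/170 ≈ 68.665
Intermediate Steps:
r(R, F) = 10*F
p/r(-238, 17) = 11673/((10*17)) = 11673/170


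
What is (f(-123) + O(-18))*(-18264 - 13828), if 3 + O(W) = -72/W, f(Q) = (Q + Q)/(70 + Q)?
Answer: -9595508/53 ≈ -1.8105e+5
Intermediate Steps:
f(Q) = 2*Q/(70 + Q) (f(Q) = (2*Q)/(70 + Q) = 2*Q/(70 + Q))
O(W) = -3 - 72/W
(f(-123) + O(-18))*(-18264 - 13828) = (2*(-123)/(70 - 123) + (-3 - 72/(-18)))*(-18264 - 13828) = (2*(-123)/(-53) + (-3 - 72*(-1/18)))*(-32092) = (2*(-123)*(-1/53) + (-3 + 4))*(-32092) = (246/53 + 1)*(-32092) = (299/53)*(-32092) = -9595508/53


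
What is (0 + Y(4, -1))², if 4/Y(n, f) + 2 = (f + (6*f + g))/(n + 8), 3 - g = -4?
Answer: 4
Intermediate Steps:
g = 7 (g = 3 - 1*(-4) = 3 + 4 = 7)
Y(n, f) = 4/(-2 + (7 + 7*f)/(8 + n)) (Y(n, f) = 4/(-2 + (f + (6*f + 7))/(n + 8)) = 4/(-2 + (f + (7 + 6*f))/(8 + n)) = 4/(-2 + (7 + 7*f)/(8 + n)))
(0 + Y(4, -1))² = (0 + 4*(8 + 4)/(-9 - 2*4 + 7*(-1)))² = (0 + 4*12/(-9 - 8 - 7))² = (0 + 4*12/(-24))² = (0 + 4*(-1/24)*12)² = (0 - 2)² = (-2)² = 4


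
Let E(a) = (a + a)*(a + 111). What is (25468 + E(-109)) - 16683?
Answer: 8349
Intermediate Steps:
E(a) = 2*a*(111 + a) (E(a) = (2*a)*(111 + a) = 2*a*(111 + a))
(25468 + E(-109)) - 16683 = (25468 + 2*(-109)*(111 - 109)) - 16683 = (25468 + 2*(-109)*2) - 16683 = (25468 - 436) - 16683 = 25032 - 16683 = 8349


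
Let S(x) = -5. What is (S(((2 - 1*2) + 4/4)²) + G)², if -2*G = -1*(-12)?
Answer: 121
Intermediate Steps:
G = -6 (G = -(-1)*(-12)/2 = -½*12 = -6)
(S(((2 - 1*2) + 4/4)²) + G)² = (-5 - 6)² = (-11)² = 121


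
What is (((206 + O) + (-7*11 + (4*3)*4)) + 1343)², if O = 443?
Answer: 3853369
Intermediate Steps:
(((206 + O) + (-7*11 + (4*3)*4)) + 1343)² = (((206 + 443) + (-7*11 + (4*3)*4)) + 1343)² = ((649 + (-77 + 12*4)) + 1343)² = ((649 + (-77 + 48)) + 1343)² = ((649 - 29) + 1343)² = (620 + 1343)² = 1963² = 3853369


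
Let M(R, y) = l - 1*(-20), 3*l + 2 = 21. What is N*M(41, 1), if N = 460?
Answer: 36340/3 ≈ 12113.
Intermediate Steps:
l = 19/3 (l = -⅔ + (⅓)*21 = -⅔ + 7 = 19/3 ≈ 6.3333)
M(R, y) = 79/3 (M(R, y) = 19/3 - 1*(-20) = 19/3 + 20 = 79/3)
N*M(41, 1) = 460*(79/3) = 36340/3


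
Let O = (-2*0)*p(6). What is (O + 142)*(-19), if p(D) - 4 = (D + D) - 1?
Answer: -2698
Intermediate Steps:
p(D) = 3 + 2*D (p(D) = 4 + ((D + D) - 1) = 4 + (2*D - 1) = 4 + (-1 + 2*D) = 3 + 2*D)
O = 0 (O = (-2*0)*(3 + 2*6) = 0*(3 + 12) = 0*15 = 0)
(O + 142)*(-19) = (0 + 142)*(-19) = 142*(-19) = -2698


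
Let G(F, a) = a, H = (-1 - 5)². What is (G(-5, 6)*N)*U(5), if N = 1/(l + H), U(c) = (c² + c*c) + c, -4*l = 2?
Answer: 660/71 ≈ 9.2958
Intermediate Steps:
H = 36 (H = (-6)² = 36)
l = -½ (l = -¼*2 = -½ ≈ -0.50000)
U(c) = c + 2*c² (U(c) = (c² + c²) + c = 2*c² + c = c + 2*c²)
N = 2/71 (N = 1/(-½ + 36) = 1/(71/2) = 2/71 ≈ 0.028169)
(G(-5, 6)*N)*U(5) = (6*(2/71))*(5*(1 + 2*5)) = 12*(5*(1 + 10))/71 = 12*(5*11)/71 = (12/71)*55 = 660/71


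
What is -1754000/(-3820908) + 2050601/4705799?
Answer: 574611757561/642158037339 ≈ 0.89481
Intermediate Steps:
-1754000/(-3820908) + 2050601/4705799 = -1754000*(-1/3820908) + 2050601*(1/4705799) = 438500/955227 + 292943/672257 = 574611757561/642158037339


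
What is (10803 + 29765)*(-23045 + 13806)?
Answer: -374807752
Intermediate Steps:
(10803 + 29765)*(-23045 + 13806) = 40568*(-9239) = -374807752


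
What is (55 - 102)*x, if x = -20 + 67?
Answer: -2209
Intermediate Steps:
x = 47
(55 - 102)*x = (55 - 102)*47 = -47*47 = -2209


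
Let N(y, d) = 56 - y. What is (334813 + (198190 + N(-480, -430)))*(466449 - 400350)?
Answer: 35266394361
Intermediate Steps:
(334813 + (198190 + N(-480, -430)))*(466449 - 400350) = (334813 + (198190 + (56 - 1*(-480))))*(466449 - 400350) = (334813 + (198190 + (56 + 480)))*66099 = (334813 + (198190 + 536))*66099 = (334813 + 198726)*66099 = 533539*66099 = 35266394361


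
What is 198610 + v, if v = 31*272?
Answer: 207042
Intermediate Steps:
v = 8432
198610 + v = 198610 + 8432 = 207042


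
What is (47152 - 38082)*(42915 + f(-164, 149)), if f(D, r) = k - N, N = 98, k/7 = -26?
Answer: 386699450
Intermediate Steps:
k = -182 (k = 7*(-26) = -182)
f(D, r) = -280 (f(D, r) = -182 - 1*98 = -182 - 98 = -280)
(47152 - 38082)*(42915 + f(-164, 149)) = (47152 - 38082)*(42915 - 280) = 9070*42635 = 386699450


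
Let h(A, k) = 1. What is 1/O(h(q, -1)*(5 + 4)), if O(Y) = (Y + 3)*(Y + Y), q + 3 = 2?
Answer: 1/216 ≈ 0.0046296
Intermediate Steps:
q = -1 (q = -3 + 2 = -1)
O(Y) = 2*Y*(3 + Y) (O(Y) = (3 + Y)*(2*Y) = 2*Y*(3 + Y))
1/O(h(q, -1)*(5 + 4)) = 1/(2*(1*(5 + 4))*(3 + 1*(5 + 4))) = 1/(2*(1*9)*(3 + 1*9)) = 1/(2*9*(3 + 9)) = 1/(2*9*12) = 1/216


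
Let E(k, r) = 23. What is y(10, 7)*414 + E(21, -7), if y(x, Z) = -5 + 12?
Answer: 2921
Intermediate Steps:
y(x, Z) = 7
y(10, 7)*414 + E(21, -7) = 7*414 + 23 = 2898 + 23 = 2921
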